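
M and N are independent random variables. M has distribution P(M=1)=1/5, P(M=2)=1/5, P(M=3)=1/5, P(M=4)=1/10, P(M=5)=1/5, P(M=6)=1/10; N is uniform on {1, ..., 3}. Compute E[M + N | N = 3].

P(N = 3) = 1/3.
Summing (M+N)·P(x,y) over outcomes with N = 3 gives 31/15.
E[M + N | N = 3] = (31/15) / (1/3) = 31/5.

31/5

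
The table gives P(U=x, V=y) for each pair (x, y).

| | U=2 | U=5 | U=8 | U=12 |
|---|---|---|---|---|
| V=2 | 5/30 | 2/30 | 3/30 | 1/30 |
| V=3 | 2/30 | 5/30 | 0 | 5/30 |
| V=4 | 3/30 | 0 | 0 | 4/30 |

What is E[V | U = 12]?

P(U = 12) = 1/3.
Σ V·P over the event = 2·(1/30) + 3·(5/30) + 4·(4/30) = 11/10.
E[V | U = 12] = (11/10) / (1/3) = 33/10.

33/10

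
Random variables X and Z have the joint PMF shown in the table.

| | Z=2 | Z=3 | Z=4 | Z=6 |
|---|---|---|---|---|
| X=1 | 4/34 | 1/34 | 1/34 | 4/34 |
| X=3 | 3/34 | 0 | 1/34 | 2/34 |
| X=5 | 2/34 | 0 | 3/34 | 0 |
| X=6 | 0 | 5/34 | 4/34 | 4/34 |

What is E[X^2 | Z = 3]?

181/6

P(Z = 3) = 3/17.
Σ X^2·P over the event = 1·(1/34) + 36·(5/34) = 181/34.
E[X^2 | Z = 3] = (181/34) / (3/17) = 181/6.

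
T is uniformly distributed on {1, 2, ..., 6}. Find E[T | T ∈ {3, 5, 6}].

14/3

P(T ∈ {3, 5, 6}) = 1/2.
Σ over the event: 3·1/6 + 5·1/6 + 6·1/6 = 7/3.
E[T | T ∈ {3, 5, 6}] = (7/3) / (1/2) = 14/3.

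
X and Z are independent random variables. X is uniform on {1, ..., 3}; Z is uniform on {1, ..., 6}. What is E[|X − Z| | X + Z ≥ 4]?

11/5

P(X + Z ≥ 4) = 5/6.
Summing |X−Z|·P(x,y) over outcomes with X + Z ≥ 4 gives 11/6.
E[|X − Z| | X + Z ≥ 4] = (11/6) / (5/6) = 11/5.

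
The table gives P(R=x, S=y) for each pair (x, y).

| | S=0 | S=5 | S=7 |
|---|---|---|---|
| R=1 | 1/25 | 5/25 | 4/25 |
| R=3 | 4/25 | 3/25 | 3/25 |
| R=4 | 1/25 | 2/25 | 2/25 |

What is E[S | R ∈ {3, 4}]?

P(R ∈ {3, 4}) = 3/5.
Σ S·P over the event = 0·(4/25) + 5·(3/25) + 7·(3/25) + 0·(1/25) + 5·(2/25) + 7·(2/25) = 12/5.
E[S | R ∈ {3, 4}] = (12/5) / (3/5) = 4.

4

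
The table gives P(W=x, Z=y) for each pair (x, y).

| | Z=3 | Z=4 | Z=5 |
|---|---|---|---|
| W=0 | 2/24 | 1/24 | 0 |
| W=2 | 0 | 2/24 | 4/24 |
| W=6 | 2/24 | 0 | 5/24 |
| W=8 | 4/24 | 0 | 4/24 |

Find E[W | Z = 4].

4/3

P(Z = 4) = 1/8.
Summing W·P(W=x,Z=y) over the conditioning event gives 1/6.
E[W | Z = 4] = (1/6) / (1/8) = 4/3.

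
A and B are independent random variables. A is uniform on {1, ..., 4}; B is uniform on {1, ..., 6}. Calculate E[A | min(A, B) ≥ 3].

7/2

Outcomes with min(A, B) ≥ 3: (3,3), (3,4), (3,5), (3,6), (4,3), (4,4), (4,5), (4,6), each with probability 1/24.
E[A | min(A, B) ≥ 3] = (3 + 3 + 3 + 3 + 4 + 4 + 4 + 4) / 8 = 7/2.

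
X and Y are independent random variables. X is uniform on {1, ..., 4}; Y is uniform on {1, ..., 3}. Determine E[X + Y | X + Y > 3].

Outcomes with X + Y > 3: (1,3), (2,2), (2,3), (3,1), (3,2), (3,3), (4,1), (4,2), (4,3), each with probability 1/12.
E[X + Y | X + Y > 3] = (4 + 4 + 5 + 4 + 5 + 6 + 5 + 6 + 7) / 9 = 46/9.

46/9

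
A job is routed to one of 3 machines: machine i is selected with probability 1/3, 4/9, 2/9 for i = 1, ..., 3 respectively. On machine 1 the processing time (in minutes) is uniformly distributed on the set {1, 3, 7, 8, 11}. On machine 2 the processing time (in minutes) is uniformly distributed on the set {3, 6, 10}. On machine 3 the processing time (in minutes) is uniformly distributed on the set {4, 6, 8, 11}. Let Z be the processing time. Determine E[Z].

E[Z | machine 1] = (1+3+7+8+11)/5 = 6.
E[Z | machine 2] = (3+6+10)/3 = 19/3.
E[Z | machine 3] = (4+6+8+11)/4 = 29/4.
By the law of total expectation,
E[Z] = (1/3)·(6) + (4/9)·(19/3) + (2/9)·(29/4) = 347/54.

347/54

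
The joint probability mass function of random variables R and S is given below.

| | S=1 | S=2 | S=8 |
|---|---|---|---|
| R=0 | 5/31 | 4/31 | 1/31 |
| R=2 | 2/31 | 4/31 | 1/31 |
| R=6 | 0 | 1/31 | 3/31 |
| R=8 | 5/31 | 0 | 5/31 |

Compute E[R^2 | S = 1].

82/3

P(S = 1) = 12/31.
Σ R^2·P over the event = 0·(5/31) + 4·(2/31) + 64·(5/31) = 328/31.
E[R^2 | S = 1] = (328/31) / (12/31) = 82/3.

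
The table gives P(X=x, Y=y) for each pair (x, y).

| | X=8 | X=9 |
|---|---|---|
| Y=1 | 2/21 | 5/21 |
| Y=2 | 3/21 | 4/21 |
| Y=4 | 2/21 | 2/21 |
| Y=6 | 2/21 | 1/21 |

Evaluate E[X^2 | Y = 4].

145/2

P(Y = 4) = 4/21.
Σ X^2·P over the event = 64·(2/21) + 81·(2/21) = 290/21.
E[X^2 | Y = 4] = (290/21) / (4/21) = 145/2.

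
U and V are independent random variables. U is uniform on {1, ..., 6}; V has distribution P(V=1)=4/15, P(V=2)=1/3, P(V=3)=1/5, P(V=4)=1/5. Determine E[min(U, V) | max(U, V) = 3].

P(max(U, V) = 3) = 1/5.
Summing min(U,V)·P(x,y) over outcomes with max(U, V) = 3 gives 16/45.
E[min(U, V) | max(U, V) = 3] = (16/45) / (1/5) = 16/9.

16/9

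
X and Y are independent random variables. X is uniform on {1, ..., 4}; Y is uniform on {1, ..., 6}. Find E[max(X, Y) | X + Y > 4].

P(X + Y > 4) = 3/4.
Summing max(X,Y)·P(x,y) over outcomes with X + Y > 4 gives 27/8.
E[max(X, Y) | X + Y > 4] = (27/8) / (3/4) = 9/2.

9/2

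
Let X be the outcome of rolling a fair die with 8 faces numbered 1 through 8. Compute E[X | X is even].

Given X is even, X is equally likely to be any of {2, 4, 6, 8}.
E[X | X is even] = (2 + 4 + 6 + 8) / 4 = 5.

5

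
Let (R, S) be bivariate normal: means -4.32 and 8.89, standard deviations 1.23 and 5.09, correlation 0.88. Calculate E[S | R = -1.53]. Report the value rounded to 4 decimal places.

For a bivariate normal, E[S | R=x] = μ_S + ρ·(σ_S/σ_R)·(x − μ_R).
E[S | R=-1.53] = 8.89 + (0.88)·(5.09/1.23)·(-1.53 − (-4.32)) = 8.89 + (3.6416)·(2.79) = 19.0501.

19.0501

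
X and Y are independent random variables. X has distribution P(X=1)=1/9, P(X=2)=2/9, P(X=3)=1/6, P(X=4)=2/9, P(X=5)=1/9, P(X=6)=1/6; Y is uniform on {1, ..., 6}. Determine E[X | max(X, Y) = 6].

P(max(X, Y) = 6) = 11/36.
Summing X·P(x,y) over outcomes with max(X, Y) = 6 gives 17/12.
E[X | max(X, Y) = 6] = (17/12) / (11/36) = 51/11.

51/11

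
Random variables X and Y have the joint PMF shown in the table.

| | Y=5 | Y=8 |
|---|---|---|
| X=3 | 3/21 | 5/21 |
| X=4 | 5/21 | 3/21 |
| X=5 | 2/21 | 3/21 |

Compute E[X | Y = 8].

P(Y = 8) = 11/21.
Σ X·P over the event = 3·(5/21) + 4·(3/21) + 5·(3/21) = 2.
E[X | Y = 8] = (2) / (11/21) = 42/11.

42/11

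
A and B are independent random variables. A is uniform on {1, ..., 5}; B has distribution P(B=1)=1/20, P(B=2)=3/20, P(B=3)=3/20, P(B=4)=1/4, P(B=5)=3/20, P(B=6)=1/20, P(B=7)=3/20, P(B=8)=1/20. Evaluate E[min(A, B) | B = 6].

P(B = 6) = 1/20.
Summing min(A,B)·P(x,y) over outcomes with B = 6 gives 3/20.
E[min(A, B) | B = 6] = (3/20) / (1/20) = 3.

3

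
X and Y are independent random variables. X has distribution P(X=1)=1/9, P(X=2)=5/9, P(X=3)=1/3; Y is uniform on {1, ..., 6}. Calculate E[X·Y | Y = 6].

P(Y = 6) = 1/6.
Summing XY·P(x,y) over outcomes with Y = 6 gives 20/9.
E[X·Y | Y = 6] = (20/9) / (1/6) = 40/3.

40/3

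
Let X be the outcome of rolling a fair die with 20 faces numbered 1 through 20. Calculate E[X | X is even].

Given X is even, X is equally likely to be any of {2, 4, 6, 8, 10, 12, 14, 16, 18, 20}.
E[X | X is even] = (2 + 4 + 6 + 8 + 10 + 12 + 14 + 16 + 18 + 20) / 10 = 11.

11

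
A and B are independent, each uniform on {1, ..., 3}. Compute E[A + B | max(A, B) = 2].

Outcomes with max(A, B) = 2: (1,2), (2,1), (2,2), each with probability 1/9.
E[A + B | max(A, B) = 2] = (3 + 3 + 4) / 3 = 10/3.

10/3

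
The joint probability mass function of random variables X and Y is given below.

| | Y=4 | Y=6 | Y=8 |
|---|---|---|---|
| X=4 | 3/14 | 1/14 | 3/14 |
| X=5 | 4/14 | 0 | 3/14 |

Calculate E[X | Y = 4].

P(Y = 4) = 1/2.
Σ X·P over the event = 4·(3/14) + 5·(4/14) = 16/7.
E[X | Y = 4] = (16/7) / (1/2) = 32/7.

32/7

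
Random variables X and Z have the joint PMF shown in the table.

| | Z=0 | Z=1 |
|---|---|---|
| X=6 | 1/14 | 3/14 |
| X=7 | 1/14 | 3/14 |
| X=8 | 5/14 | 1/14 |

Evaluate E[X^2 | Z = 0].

405/7

P(Z = 0) = 1/2.
Σ X^2·P over the event = 36·(1/14) + 49·(1/14) + 64·(5/14) = 405/14.
E[X^2 | Z = 0] = (405/14) / (1/2) = 405/7.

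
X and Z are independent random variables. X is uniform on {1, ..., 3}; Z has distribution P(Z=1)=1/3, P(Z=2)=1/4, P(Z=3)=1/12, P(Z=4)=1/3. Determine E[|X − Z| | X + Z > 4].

28/17

P(X + Z > 4) = 17/36.
Summing |X−Z|·P(x,y) over outcomes with X + Z > 4 gives 7/9.
E[|X − Z| | X + Z > 4] = (7/9) / (17/36) = 28/17.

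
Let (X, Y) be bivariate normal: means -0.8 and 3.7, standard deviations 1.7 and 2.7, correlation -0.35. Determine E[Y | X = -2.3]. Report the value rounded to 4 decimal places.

4.5338

E[Y | X=x] = μ_Y + ρ(σ_Y/σ_X)(x − μ_X) for jointly normal variables.
E[Y | X=-2.3] = 3.7 + (-0.35)·(2.7/1.7)·(-2.3 − (-0.8)) = 3.7 + (-0.55588)·(-1.5) = 4.5338.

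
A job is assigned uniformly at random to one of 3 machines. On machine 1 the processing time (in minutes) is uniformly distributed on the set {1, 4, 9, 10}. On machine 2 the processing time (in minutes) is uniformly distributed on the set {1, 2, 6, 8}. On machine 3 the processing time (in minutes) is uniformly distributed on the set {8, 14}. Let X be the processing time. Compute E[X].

85/12

E[X | machine 1] = (1+4+9+10)/4 = 6.
E[X | machine 2] = (1+2+6+8)/4 = 17/4.
E[X | machine 3] = (8+14)/2 = 11.
E[X] = (1/3)·(6) + (1/3)·(17/4) + (1/3)·(11) = 85/12.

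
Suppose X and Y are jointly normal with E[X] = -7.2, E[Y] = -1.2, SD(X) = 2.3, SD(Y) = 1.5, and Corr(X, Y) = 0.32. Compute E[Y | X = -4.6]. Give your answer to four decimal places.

-0.6574

For a bivariate normal, E[Y | X=x] = μ_Y + ρ·(σ_Y/σ_X)·(x − μ_X).
E[Y | X=-4.6] = -1.2 + (0.32)·(1.5/2.3)·(-4.6 − (-7.2)) = -1.2 + (0.2087)·(2.6) = -0.6574.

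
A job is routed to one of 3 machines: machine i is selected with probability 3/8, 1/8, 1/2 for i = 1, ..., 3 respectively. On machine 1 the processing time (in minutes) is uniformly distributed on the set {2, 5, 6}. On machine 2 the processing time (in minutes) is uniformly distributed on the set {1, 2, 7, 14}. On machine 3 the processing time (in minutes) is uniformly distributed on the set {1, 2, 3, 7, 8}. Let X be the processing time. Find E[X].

179/40

E[X | machine 1] = (2+5+6)/3 = 13/3.
E[X | machine 2] = (1+2+7+14)/4 = 6.
E[X | machine 3] = (1+2+3+7+8)/5 = 21/5.
E[X] = (3/8)·(13/3) + (1/8)·(6) + (1/2)·(21/5) = 179/40.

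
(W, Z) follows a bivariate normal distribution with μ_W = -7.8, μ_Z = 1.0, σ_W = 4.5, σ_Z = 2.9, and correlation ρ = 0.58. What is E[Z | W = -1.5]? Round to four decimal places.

The regression of Z on W has slope ρ·σ_Z/σ_W and passes through (μ_W, μ_Z).
E[Z | W=-1.5] = 1.0 + (0.58)·(2.9/4.5)·(-1.5 − (-7.8)) = 1.0 + (0.37378)·(6.3) = 3.3548.

3.3548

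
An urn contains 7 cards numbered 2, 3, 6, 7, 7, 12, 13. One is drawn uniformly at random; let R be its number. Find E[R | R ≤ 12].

P(R ≤ 12) = 6/7.
Σ over the event: 2·1/7 + 3·1/7 + 6·1/7 + 7·2/7 + 12·1/7 = 37/7.
E[R | R ≤ 12] = (37/7) / (6/7) = 37/6.

37/6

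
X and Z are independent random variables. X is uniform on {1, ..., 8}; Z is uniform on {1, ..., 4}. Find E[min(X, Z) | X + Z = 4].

4/3

P(X + Z = 4) = 3/32.
Summing min(X,Z)·P(x,y) over outcomes with X + Z = 4 gives 1/8.
E[min(X, Z) | X + Z = 4] = (1/8) / (3/32) = 4/3.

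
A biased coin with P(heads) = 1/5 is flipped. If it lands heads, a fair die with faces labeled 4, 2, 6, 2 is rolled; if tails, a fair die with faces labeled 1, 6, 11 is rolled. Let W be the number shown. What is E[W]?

E[W | heads] = (4+2+6+2)/4 = 7/2.
E[W | tails] = (1+6+11)/3 = 6.
E[W] = (1/5)·(7/2) + (4/5)·(6) = 11/2.

11/2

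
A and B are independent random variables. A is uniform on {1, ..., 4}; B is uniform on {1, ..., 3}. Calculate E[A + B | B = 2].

9/2

Outcomes with B = 2: (1,2), (2,2), (3,2), (4,2), each with probability 1/12.
E[A + B | B = 2] = (3 + 4 + 5 + 6) / 4 = 9/2.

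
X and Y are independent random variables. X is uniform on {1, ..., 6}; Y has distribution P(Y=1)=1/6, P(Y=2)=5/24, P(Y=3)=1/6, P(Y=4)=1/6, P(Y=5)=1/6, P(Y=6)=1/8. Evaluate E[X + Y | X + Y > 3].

949/131

P(X + Y > 3) = 131/144.
Summing (X+Y)·P(x,y) over outcomes with X + Y > 3 gives 949/144.
E[X + Y | X + Y > 3] = (949/144) / (131/144) = 949/131.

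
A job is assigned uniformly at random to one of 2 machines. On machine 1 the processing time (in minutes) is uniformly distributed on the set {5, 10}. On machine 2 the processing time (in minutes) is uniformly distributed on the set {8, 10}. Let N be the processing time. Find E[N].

E[N | machine 1] = (5+10)/2 = 15/2.
E[N | machine 2] = (8+10)/2 = 9.
By the law of total expectation,
E[N] = (1/2)·(15/2) + (1/2)·(9) = 33/4.

33/4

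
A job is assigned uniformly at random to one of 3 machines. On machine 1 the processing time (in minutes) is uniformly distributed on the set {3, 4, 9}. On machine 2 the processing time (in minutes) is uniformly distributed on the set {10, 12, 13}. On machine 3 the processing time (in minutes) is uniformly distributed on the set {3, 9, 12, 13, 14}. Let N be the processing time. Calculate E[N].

136/15

E[N | machine 1] = (3+4+9)/3 = 16/3.
E[N | machine 2] = (10+12+13)/3 = 35/3.
E[N | machine 3] = (3+9+12+13+14)/5 = 51/5.
By the law of total expectation,
E[N] = (1/3)·(16/3) + (1/3)·(35/3) + (1/3)·(51/5) = 136/15.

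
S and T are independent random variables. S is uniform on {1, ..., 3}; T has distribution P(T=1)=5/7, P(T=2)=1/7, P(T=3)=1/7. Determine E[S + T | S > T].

40/11

P(S > T) = 11/21.
Summing (S+T)·P(x,y) over outcomes with S > T gives 40/21.
E[S + T | S > T] = (40/21) / (11/21) = 40/11.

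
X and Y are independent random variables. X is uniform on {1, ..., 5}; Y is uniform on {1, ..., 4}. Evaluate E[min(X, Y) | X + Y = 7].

8/3

Outcomes with X + Y = 7: (3,4), (4,3), (5,2), each with probability 1/20.
E[min(X, Y) | X + Y = 7] = (3 + 3 + 2) / 3 = 8/3.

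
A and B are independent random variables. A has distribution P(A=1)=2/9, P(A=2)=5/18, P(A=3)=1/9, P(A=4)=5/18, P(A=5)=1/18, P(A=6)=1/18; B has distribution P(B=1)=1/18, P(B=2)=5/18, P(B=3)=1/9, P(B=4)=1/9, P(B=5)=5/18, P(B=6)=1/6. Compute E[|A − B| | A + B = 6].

P(A + B = 6) = 5/27.
Summing |A−B|·P(x,y) over outcomes with A + B = 6 gives 77/162.
E[|A − B| | A + B = 6] = (77/162) / (5/27) = 77/30.

77/30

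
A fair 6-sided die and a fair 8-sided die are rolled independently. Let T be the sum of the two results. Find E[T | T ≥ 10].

34/3

P(T ≥ 10) = 5/16.
Σ over the event: 10·5/48 + 11·1/12 + 12·1/16 + 13·1/24 + 14·1/48 = 85/24.
E[T | T ≥ 10] = (85/24) / (5/16) = 34/3.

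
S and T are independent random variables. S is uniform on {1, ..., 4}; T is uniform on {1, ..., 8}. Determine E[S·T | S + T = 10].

61/3

Outcomes with S + T = 10: (2,8), (3,7), (4,6), each with probability 1/32.
E[S·T | S + T = 10] = (16 + 21 + 24) / 3 = 61/3.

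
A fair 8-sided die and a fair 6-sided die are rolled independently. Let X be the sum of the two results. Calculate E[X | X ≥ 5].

26/3

P(X ≥ 5) = 7/8.
E[X | X ≥ 5] = (91/12) / (7/8) = 26/3.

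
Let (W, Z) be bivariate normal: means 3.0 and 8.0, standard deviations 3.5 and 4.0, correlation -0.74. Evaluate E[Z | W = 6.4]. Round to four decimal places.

5.1246

For a bivariate normal, E[Z | W=x] = μ_Z + ρ·(σ_Z/σ_W)·(x − μ_W).
E[Z | W=6.4] = 8.0 + (-0.74)·(4.0/3.5)·(6.4 − (3.0)) = 8.0 + (-0.84571)·(3.4) = 5.1246.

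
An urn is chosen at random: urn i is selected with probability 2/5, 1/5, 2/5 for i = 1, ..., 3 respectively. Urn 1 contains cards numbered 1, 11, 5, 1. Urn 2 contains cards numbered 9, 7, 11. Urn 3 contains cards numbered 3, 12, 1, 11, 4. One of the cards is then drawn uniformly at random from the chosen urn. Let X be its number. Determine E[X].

E[X | urn 1] = (1+11+5+1)/4 = 9/2.
E[X | urn 2] = (9+7+11)/3 = 9.
E[X | urn 3] = (3+12+1+11+4)/5 = 31/5.
By the law of total expectation,
E[X] = (2/5)·(9/2) + (1/5)·(9) + (2/5)·(31/5) = 152/25.

152/25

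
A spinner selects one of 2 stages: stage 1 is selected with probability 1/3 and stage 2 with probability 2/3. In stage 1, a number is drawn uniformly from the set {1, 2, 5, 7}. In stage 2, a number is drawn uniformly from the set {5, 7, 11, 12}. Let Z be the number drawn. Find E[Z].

E[Z | stage 1] = (1+2+5+7)/4 = 15/4.
E[Z | stage 2] = (5+7+11+12)/4 = 35/4.
By the law of total expectation,
E[Z] = (1/3)·(15/4) + (2/3)·(35/4) = 85/12.

85/12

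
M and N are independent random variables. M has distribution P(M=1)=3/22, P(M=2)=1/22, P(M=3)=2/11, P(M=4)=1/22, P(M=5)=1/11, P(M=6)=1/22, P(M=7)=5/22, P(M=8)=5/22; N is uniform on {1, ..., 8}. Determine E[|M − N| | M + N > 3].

P(M + N > 3) = 169/176.
Summing |M−N|·P(x,y) over outcomes with M + N > 3 gives 245/88.
E[|M − N| | M + N > 3] = (245/88) / (169/176) = 490/169.

490/169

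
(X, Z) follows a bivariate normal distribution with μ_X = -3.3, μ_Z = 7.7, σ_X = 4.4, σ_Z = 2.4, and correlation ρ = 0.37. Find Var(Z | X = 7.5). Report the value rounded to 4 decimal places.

4.9715

The conditional variance in a bivariate normal is σ_Z²(1 − ρ²), independent of x.
Var(Z | X=7.5) = (2.4)²·(1 − (0.37)²) = 5.76·0.8631 = 4.9715.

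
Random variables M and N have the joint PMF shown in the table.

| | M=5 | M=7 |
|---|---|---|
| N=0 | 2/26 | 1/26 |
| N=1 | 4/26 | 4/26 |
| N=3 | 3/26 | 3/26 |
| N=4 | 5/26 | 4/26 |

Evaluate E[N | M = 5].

P(M = 5) = 7/13.
Σ N·P over the event = 0·(2/26) + 1·(4/26) + 3·(3/26) + 4·(5/26) = 33/26.
E[N | M = 5] = (33/26) / (7/13) = 33/14.

33/14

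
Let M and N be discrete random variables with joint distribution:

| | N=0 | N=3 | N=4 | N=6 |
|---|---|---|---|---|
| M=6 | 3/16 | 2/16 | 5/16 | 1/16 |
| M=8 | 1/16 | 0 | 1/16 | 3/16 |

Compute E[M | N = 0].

P(N = 0) = 1/4.
Σ M·P over the event = 6·(3/16) + 8·(1/16) = 13/8.
E[M | N = 0] = (13/8) / (1/4) = 13/2.

13/2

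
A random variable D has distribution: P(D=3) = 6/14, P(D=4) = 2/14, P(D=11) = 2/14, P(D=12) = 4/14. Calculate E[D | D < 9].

P(D < 9) = 4/7.
Σ over the event: 3·3/7 + 4·1/7 = 13/7.
E[D | D < 9] = (13/7) / (4/7) = 13/4.

13/4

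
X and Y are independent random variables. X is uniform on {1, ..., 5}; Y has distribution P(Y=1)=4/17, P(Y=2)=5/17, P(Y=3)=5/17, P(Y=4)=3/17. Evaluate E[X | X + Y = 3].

13/9

P(X + Y = 3) = 9/85.
Summing X·P(x,y) over outcomes with X + Y = 3 gives 13/85.
E[X | X + Y = 3] = (13/85) / (9/85) = 13/9.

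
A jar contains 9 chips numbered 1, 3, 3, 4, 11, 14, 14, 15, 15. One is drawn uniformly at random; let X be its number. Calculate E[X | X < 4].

P(X < 4) = 1/3.
Σ over the event: 1·1/9 + 3·2/9 = 7/9.
E[X | X < 4] = (7/9) / (1/3) = 7/3.

7/3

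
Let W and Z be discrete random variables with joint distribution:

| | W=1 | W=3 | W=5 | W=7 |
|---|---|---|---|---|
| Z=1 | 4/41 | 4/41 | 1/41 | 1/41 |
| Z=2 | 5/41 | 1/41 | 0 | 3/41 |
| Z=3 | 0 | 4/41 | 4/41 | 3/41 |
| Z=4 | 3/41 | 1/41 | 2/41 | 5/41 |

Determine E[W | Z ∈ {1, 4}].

79/21

P(Z ∈ {1, 4}) = 21/41.
Σ W·P over the event = 1·(4/41) + 1·(3/41) + 3·(4/41) + 3·(1/41) + 5·(1/41) + 5·(2/41) + 7·(1/41) + 7·(5/41) = 79/41.
E[W | Z ∈ {1, 4}] = (79/41) / (21/41) = 79/21.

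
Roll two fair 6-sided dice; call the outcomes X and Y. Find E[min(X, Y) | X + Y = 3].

1

Outcomes with X + Y = 3: (1,2), (2,1), each with probability 1/36.
E[min(X, Y) | X + Y = 3] = (1 + 1) / 2 = 1.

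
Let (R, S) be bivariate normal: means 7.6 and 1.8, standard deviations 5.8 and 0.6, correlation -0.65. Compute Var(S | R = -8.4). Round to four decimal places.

For a bivariate normal, Var(S | R=x) = σ_S²(1 − ρ²).
Var(S | R=-8.4) = (0.6)²·(1 − (-0.65)²) = 0.36·0.5775 = 0.2079.

0.2079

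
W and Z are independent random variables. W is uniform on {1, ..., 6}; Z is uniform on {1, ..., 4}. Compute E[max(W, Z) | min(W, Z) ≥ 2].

64/15

P(min(W, Z) ≥ 2) = 5/8.
Summing max(W,Z)·P(x,y) over outcomes with min(W, Z) ≥ 2 gives 8/3.
E[max(W, Z) | min(W, Z) ≥ 2] = (8/3) / (5/8) = 64/15.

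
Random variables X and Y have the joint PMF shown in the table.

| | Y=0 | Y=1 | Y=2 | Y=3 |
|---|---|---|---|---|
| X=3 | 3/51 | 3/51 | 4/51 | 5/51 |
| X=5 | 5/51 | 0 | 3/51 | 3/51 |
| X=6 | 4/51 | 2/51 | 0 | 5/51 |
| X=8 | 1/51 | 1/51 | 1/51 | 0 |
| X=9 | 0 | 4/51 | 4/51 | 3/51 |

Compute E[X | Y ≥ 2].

P(Y ≥ 2) = 28/51.
Σ X·P over the event = 3·(4/51) + 3·(5/51) + 5·(3/51) + 5·(3/51) + 6·(5/51) + 8·(1/51) + 9·(4/51) + 9·(3/51) = 158/51.
E[X | Y ≥ 2] = (158/51) / (28/51) = 79/14.

79/14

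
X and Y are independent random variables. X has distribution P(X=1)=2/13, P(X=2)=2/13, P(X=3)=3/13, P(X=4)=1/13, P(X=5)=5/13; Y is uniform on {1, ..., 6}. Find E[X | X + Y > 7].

134/31

P(X + Y > 7) = 31/78.
Summing X·P(x,y) over outcomes with X + Y > 7 gives 67/39.
E[X | X + Y > 7] = (67/39) / (31/78) = 134/31.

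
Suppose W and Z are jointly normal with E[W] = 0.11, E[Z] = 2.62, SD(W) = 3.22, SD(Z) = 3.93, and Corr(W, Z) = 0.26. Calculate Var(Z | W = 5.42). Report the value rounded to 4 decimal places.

14.4008

Var(Z | W=x) = (1 − ρ²)·σ_Z².
Var(Z | W=5.42) = (3.93)²·(1 − (0.26)²) = 15.4449·0.9324 = 14.4008.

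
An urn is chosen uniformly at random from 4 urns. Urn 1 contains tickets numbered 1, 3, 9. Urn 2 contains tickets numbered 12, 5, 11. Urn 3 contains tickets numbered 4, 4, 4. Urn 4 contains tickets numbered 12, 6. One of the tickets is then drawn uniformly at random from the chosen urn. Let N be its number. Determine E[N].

E[N | urn 1] = (1+3+9)/3 = 13/3.
E[N | urn 2] = (12+5+11)/3 = 28/3.
E[N | urn 3] = (4+4+4)/3 = 4.
E[N | urn 4] = (12+6)/2 = 9.
By the law of total expectation,
E[N] = (1/4)·(13/3) + (1/4)·(28/3) + (1/4)·(4) + (1/4)·(9) = 20/3.

20/3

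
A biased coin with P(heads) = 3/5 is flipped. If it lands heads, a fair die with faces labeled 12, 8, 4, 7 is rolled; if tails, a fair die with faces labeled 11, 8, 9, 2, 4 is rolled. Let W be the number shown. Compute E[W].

E[W | heads] = (12+8+4+7)/4 = 31/4.
E[W | tails] = (11+8+9+2+4)/5 = 34/5.
By the law of total expectation,
E[W] = (3/5)·(31/4) + (2/5)·(34/5) = 737/100.

737/100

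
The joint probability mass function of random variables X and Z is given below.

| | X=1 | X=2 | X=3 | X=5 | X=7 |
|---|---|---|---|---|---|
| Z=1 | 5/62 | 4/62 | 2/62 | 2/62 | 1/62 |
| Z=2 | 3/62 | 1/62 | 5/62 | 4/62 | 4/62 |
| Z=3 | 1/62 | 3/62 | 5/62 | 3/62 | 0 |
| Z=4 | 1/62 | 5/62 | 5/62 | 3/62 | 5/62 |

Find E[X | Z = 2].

4

P(Z = 2) = 17/62.
Summing X·P(X=x,Z=y) over the conditioning event gives 34/31.
E[X | Z = 2] = (34/31) / (17/62) = 4.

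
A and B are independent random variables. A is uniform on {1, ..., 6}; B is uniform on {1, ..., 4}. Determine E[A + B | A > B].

P(A > B) = 7/12.
Summing (A+B)·P(x,y) over outcomes with A > B gives 47/12.
E[A + B | A > B] = (47/12) / (7/12) = 47/7.

47/7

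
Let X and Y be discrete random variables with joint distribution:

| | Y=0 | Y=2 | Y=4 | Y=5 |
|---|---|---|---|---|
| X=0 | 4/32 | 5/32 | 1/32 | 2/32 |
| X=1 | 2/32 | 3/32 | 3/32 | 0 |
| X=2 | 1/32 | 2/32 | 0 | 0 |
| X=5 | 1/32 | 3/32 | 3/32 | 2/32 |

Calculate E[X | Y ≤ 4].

7/4

P(Y ≤ 4) = 7/8.
Summing X·P(X=x,Y=y) over the conditioning event gives 49/32.
E[X | Y ≤ 4] = (49/32) / (7/8) = 7/4.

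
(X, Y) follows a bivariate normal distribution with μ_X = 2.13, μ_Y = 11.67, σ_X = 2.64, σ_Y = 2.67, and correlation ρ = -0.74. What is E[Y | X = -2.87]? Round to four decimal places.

15.4120

E[Y | X=x] = μ_Y + ρ(σ_Y/σ_X)(x − μ_X) for jointly normal variables.
E[Y | X=-2.87] = 11.67 + (-0.74)·(2.67/2.64)·(-2.87 − (2.13)) = 11.67 + (-0.748409)·(-5) = 15.4120.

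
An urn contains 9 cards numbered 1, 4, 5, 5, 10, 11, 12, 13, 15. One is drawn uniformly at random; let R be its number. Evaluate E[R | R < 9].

P(R < 9) = 4/9.
Σ over the event: 1·1/9 + 4·1/9 + 5·2/9 = 5/3.
E[R | R < 9] = (5/3) / (4/9) = 15/4.

15/4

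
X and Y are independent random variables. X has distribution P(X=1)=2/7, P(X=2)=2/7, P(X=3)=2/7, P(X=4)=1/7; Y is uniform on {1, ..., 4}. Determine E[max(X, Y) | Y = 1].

P(Y = 1) = 1/4.
Summing max(X,Y)·P(x,y) over outcomes with Y = 1 gives 4/7.
E[max(X, Y) | Y = 1] = (4/7) / (1/4) = 16/7.

16/7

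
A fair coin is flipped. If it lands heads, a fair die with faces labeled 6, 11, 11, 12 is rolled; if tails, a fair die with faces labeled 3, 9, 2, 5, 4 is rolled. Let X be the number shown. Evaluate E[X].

73/10

E[X | heads] = (6+11+11+12)/4 = 10.
E[X | tails] = (3+9+2+5+4)/5 = 23/5.
E[X] = (1/2)·(10) + (1/2)·(23/5) = 73/10.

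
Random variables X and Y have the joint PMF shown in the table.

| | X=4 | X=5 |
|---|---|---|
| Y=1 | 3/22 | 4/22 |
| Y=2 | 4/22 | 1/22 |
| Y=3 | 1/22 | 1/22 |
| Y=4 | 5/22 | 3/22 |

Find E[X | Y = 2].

21/5

P(Y = 2) = 5/22.
Σ X·P over the event = 4·(4/22) + 5·(1/22) = 21/22.
E[X | Y = 2] = (21/22) / (5/22) = 21/5.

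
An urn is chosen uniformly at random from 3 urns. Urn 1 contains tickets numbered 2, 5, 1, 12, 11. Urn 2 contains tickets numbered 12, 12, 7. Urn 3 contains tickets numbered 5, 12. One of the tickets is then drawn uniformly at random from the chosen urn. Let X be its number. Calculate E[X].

E[X | urn 1] = (2+5+1+12+11)/5 = 31/5.
E[X | urn 2] = (12+12+7)/3 = 31/3.
E[X | urn 3] = (5+12)/2 = 17/2.
E[X] = (1/3)·(31/5) + (1/3)·(31/3) + (1/3)·(17/2) = 751/90.

751/90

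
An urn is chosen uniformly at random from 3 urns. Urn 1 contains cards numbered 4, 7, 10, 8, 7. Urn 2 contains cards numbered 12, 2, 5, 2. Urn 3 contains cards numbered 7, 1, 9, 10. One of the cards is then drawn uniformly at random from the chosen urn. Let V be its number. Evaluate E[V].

32/5

E[V | urn 1] = (4+7+10+8+7)/5 = 36/5.
E[V | urn 2] = (12+2+5+2)/4 = 21/4.
E[V | urn 3] = (7+1+9+10)/4 = 27/4.
By the law of total expectation,
E[V] = (1/3)·(36/5) + (1/3)·(21/4) + (1/3)·(27/4) = 32/5.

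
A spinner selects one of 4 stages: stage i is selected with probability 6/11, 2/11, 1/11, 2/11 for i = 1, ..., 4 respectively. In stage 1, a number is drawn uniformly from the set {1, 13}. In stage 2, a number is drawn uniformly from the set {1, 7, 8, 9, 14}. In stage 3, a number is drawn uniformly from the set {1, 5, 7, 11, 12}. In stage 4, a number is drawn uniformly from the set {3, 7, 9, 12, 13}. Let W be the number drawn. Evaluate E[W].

E[W | stage 1] = (1+13)/2 = 7.
E[W | stage 2] = (1+7+8+9+14)/5 = 39/5.
E[W | stage 3] = (1+5+7+11+12)/5 = 36/5.
E[W | stage 4] = (3+7+9+12+13)/5 = 44/5.
E[W] = (6/11)·(7) + (2/11)·(39/5) + (1/11)·(36/5) + (2/11)·(44/5) = 412/55.

412/55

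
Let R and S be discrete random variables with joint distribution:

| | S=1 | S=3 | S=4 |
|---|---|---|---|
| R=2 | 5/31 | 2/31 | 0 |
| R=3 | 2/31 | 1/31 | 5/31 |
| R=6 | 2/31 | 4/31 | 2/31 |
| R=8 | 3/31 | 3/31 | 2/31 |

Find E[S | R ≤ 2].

P(R ≤ 2) = 7/31.
Σ S·P over the event = 1·(5/31) + 3·(2/31) = 11/31.
E[S | R ≤ 2] = (11/31) / (7/31) = 11/7.

11/7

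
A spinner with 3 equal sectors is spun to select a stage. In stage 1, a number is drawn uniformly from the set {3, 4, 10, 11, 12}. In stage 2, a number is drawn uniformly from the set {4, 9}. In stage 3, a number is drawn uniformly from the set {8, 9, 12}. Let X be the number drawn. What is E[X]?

145/18

E[X | stage 1] = (3+4+10+11+12)/5 = 8.
E[X | stage 2] = (4+9)/2 = 13/2.
E[X | stage 3] = (8+9+12)/3 = 29/3.
By the law of total expectation,
E[X] = (1/3)·(8) + (1/3)·(13/2) + (1/3)·(29/3) = 145/18.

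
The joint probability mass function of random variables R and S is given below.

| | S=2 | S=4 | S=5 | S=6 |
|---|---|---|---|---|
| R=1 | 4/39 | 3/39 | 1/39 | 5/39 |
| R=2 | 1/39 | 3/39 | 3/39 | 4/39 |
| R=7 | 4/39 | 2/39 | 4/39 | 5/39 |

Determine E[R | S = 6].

P(S = 6) = 14/39.
Σ R·P over the event = 1·(5/39) + 2·(4/39) + 7·(5/39) = 16/13.
E[R | S = 6] = (16/13) / (14/39) = 24/7.

24/7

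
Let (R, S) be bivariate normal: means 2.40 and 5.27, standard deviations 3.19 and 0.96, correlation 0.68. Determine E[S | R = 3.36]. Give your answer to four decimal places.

E[S | R=x] = μ_S + ρ(σ_S/σ_R)(x − μ_R) for jointly normal variables.
E[S | R=3.36] = 5.27 + (0.68)·(0.96/3.19)·(3.36 − (2.40)) = 5.27 + (0.20464)·(0.96) = 5.4665.

5.4665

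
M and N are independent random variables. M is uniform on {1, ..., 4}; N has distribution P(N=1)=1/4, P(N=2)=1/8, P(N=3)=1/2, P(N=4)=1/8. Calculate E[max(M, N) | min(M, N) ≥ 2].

61/18

P(min(M, N) ≥ 2) = 9/16.
Summing max(M,N)·P(x,y) over outcomes with min(M, N) ≥ 2 gives 61/32.
E[max(M, N) | min(M, N) ≥ 2] = (61/32) / (9/16) = 61/18.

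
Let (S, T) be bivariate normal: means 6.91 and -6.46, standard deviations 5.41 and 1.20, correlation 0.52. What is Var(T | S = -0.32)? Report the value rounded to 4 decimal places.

1.0506

For a bivariate normal, Var(T | S=x) = σ_T²(1 − ρ²).
Var(T | S=-0.32) = (1.20)²·(1 − (0.52)²) = 1.44·0.7296 = 1.0506.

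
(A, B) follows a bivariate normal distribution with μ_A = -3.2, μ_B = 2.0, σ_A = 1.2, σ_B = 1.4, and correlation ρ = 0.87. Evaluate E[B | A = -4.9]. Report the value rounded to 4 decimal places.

The regression of B on A has slope ρ·σ_B/σ_A and passes through (μ_A, μ_B).
E[B | A=-4.9] = 2.0 + (0.87)·(1.4/1.2)·(-4.9 − (-3.2)) = 2.0 + (1.015)·(-1.7) = 0.2745.

0.2745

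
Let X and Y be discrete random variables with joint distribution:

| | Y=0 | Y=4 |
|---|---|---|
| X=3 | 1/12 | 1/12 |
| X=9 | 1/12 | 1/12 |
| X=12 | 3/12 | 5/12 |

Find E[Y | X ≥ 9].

P(X ≥ 9) = 5/6.
Summing Y·P(X=x,Y=y) over the conditioning event gives 2.
E[Y | X ≥ 9] = (2) / (5/6) = 12/5.

12/5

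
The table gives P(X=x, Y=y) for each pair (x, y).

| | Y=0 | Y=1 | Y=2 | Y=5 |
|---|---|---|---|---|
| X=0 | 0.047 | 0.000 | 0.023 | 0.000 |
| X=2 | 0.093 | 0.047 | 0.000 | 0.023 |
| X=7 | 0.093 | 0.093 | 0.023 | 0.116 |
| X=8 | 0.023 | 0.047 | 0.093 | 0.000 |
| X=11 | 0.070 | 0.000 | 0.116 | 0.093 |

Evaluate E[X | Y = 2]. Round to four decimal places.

8.5529

P(Y = 2) = 0.255.
Σ X·P over the event = 0·(0.023) + 7·(0.023) + 8·(0.093) + 11·(0.116) = 2.181.
E[X | Y = 2] = (2.181) / (0.255) = 8.5529.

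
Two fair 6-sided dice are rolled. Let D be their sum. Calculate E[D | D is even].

7

P(D is even) = 1/2.
Σ over the event: 2·1/36 + 4·1/12 + 6·5/36 + 8·5/36 + 10·1/12 + 12·1/36 = 7/2.
E[D | D is even] = (7/2) / (1/2) = 7.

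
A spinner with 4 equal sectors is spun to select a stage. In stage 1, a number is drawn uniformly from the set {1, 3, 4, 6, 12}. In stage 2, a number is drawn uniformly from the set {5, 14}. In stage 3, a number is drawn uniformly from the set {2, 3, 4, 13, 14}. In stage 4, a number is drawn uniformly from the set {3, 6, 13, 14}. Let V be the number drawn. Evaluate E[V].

E[V | stage 1] = (1+3+4+6+12)/5 = 26/5.
E[V | stage 2] = (5+14)/2 = 19/2.
E[V | stage 3] = (2+3+4+13+14)/5 = 36/5.
E[V | stage 4] = (3+6+13+14)/4 = 9.
By the law of total expectation,
E[V] = (1/4)·(26/5) + (1/4)·(19/2) + (1/4)·(36/5) + (1/4)·(9) = 309/40.

309/40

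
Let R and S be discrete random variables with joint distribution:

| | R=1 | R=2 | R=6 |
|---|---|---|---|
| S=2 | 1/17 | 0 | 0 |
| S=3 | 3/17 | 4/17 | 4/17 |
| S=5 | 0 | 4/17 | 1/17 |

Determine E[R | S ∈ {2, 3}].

3

P(S ∈ {2, 3}) = 12/17.
Σ R·P over the event = 1·(1/17) + 1·(3/17) + 2·(4/17) + 6·(4/17) = 36/17.
E[R | S ∈ {2, 3}] = (36/17) / (12/17) = 3.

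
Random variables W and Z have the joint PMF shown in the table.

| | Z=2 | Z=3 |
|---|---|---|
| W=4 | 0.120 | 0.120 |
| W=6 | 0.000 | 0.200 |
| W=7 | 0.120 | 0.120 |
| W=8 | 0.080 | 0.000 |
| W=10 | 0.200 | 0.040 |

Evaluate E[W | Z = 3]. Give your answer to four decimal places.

6.0833

P(Z = 3) = 0.480.
Σ W·P over the event = 4·(0.120) + 6·(0.200) + 7·(0.120) + 10·(0.040) = 2.920.
E[W | Z = 3] = (2.920) / (0.480) = 6.0833.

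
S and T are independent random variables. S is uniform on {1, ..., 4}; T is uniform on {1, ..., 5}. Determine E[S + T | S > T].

Outcomes with S > T: (2,1), (3,1), (3,2), (4,1), (4,2), (4,3), each with probability 1/20.
E[S + T | S > T] = (3 + 4 + 5 + 5 + 6 + 7) / 6 = 5.

5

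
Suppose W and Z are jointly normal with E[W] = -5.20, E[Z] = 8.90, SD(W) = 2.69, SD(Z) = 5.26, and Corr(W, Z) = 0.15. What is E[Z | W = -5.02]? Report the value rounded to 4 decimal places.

E[Z | W=x] = μ_Z + ρ(σ_Z/σ_W)(x − μ_W) for jointly normal variables.
E[Z | W=-5.02] = 8.90 + (0.15)·(5.26/2.69)·(-5.02 − (-5.20)) = 8.90 + (0.29331)·(0.18) = 8.9528.

8.9528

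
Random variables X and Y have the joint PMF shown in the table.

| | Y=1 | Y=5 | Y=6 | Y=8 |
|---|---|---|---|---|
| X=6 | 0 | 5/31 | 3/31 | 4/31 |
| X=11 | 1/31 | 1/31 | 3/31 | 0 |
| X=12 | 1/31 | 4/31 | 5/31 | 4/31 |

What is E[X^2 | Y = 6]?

P(Y = 6) = 11/31.
Σ X^2·P over the event = 36·(3/31) + 121·(3/31) + 144·(5/31) = 1191/31.
E[X^2 | Y = 6] = (1191/31) / (11/31) = 1191/11.

1191/11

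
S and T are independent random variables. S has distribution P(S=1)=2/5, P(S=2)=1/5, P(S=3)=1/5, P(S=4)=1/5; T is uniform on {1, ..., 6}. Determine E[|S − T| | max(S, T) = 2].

3/4

P(max(S, T) = 2) = 2/15.
Summing |S−T|·P(x,y) over outcomes with max(S, T) = 2 gives 1/10.
E[|S − T| | max(S, T) = 2] = (1/10) / (2/15) = 3/4.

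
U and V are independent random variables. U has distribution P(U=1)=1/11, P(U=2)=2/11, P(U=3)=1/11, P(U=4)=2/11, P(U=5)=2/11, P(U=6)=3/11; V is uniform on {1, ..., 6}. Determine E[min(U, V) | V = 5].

P(V = 5) = 1/6.
Summing min(U,V)·P(x,y) over outcomes with V = 5 gives 41/66.
E[min(U, V) | V = 5] = (41/66) / (1/6) = 41/11.

41/11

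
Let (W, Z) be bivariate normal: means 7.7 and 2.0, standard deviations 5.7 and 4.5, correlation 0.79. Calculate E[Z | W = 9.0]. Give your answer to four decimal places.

The regression of Z on W has slope ρ·σ_Z/σ_W and passes through (μ_W, μ_Z).
E[Z | W=9.0] = 2.0 + (0.79)·(4.5/5.7)·(9.0 − (7.7)) = 2.0 + (0.62368)·(1.3) = 2.8108.

2.8108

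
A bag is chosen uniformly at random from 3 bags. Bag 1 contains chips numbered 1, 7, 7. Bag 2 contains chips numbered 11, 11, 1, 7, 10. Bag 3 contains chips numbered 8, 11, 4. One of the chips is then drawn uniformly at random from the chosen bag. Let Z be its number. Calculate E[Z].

E[Z | bag 1] = (1+7+7)/3 = 5.
E[Z | bag 2] = (11+11+1+7+10)/5 = 8.
E[Z | bag 3] = (8+11+4)/3 = 23/3.
E[Z] = (1/3)·(5) + (1/3)·(8) + (1/3)·(23/3) = 62/9.

62/9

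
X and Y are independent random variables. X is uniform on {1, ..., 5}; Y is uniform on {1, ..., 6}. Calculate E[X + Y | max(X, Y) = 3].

Outcomes with max(X, Y) = 3: (1,3), (2,3), (3,1), (3,2), (3,3), each with probability 1/30.
E[X + Y | max(X, Y) = 3] = (4 + 5 + 4 + 5 + 6) / 5 = 24/5.

24/5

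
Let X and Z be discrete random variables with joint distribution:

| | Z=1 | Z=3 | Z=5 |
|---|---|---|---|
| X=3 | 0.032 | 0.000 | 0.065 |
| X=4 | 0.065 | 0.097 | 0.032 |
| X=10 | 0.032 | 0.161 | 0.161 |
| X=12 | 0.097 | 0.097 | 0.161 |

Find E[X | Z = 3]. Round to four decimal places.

P(Z = 3) = 0.355.
Σ X·P over the event = 4·(0.097) + 10·(0.161) + 12·(0.097) = 3.162.
E[X | Z = 3] = (3.162) / (0.355) = 8.9070.

8.9070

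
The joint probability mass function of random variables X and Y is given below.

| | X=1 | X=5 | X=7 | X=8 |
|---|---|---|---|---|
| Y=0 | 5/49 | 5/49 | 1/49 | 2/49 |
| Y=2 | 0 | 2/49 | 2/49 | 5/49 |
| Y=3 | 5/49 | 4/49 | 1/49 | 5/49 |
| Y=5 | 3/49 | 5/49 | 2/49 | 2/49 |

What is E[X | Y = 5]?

P(Y = 5) = 12/49.
Σ X·P over the event = 1·(3/49) + 5·(5/49) + 7·(2/49) + 8·(2/49) = 58/49.
E[X | Y = 5] = (58/49) / (12/49) = 29/6.

29/6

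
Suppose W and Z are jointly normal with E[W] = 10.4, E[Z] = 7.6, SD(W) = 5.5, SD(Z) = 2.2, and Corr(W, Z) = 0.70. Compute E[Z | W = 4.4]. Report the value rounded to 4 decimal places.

The regression of Z on W has slope ρ·σ_Z/σ_W and passes through (μ_W, μ_Z).
E[Z | W=4.4] = 7.6 + (0.70)·(2.2/5.5)·(4.4 − (10.4)) = 7.6 + (0.28)·(-6) = 5.9200.

5.9200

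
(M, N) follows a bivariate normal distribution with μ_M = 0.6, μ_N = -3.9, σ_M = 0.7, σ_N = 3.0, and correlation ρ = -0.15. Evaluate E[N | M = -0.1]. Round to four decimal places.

-3.4500

For a bivariate normal, E[N | M=x] = μ_N + ρ·(σ_N/σ_M)·(x − μ_M).
E[N | M=-0.1] = -3.9 + (-0.15)·(3.0/0.7)·(-0.1 − (0.6)) = -3.9 + (-0.64286)·(-0.7) = -3.4500.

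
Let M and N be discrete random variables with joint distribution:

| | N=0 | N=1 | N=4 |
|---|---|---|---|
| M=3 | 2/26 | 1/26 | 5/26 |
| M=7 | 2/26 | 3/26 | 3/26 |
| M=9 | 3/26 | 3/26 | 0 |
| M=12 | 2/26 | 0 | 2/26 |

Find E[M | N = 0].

71/9

P(N = 0) = 9/26.
Σ M·P over the event = 3·(2/26) + 7·(2/26) + 9·(3/26) + 12·(2/26) = 71/26.
E[M | N = 0] = (71/26) / (9/26) = 71/9.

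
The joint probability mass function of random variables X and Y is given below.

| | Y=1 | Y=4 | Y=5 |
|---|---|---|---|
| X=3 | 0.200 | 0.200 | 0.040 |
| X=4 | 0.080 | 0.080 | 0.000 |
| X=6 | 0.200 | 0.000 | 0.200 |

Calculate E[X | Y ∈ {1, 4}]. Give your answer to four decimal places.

P(Y ∈ {1, 4}) = 0.760.
Σ X·P over the event = 3·(0.200) + 3·(0.200) + 4·(0.080) + 4·(0.080) + 6·(0.200) = 3.040.
E[X | Y ∈ {1, 4}] = (3.040) / (0.760) = 4.0000.

4.0000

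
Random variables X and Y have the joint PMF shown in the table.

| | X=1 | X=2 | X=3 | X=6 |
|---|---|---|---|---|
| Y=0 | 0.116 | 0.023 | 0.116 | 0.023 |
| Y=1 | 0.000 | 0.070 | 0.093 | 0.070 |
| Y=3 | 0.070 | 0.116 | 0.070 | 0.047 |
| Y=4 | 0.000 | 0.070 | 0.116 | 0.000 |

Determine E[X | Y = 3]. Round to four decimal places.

P(Y = 3) = 0.303.
Σ X·P over the event = 1·(0.070) + 2·(0.116) + 3·(0.070) + 6·(0.047) = 0.794.
E[X | Y = 3] = (0.794) / (0.303) = 2.6205.

2.6205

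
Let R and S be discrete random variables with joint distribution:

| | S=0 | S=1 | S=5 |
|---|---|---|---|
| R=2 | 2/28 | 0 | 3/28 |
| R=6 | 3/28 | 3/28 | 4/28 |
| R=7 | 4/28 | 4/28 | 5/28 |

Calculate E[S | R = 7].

P(R = 7) = 13/28.
Summing S·P(R=x,S=y) over the conditioning event gives 29/28.
E[S | R = 7] = (29/28) / (13/28) = 29/13.

29/13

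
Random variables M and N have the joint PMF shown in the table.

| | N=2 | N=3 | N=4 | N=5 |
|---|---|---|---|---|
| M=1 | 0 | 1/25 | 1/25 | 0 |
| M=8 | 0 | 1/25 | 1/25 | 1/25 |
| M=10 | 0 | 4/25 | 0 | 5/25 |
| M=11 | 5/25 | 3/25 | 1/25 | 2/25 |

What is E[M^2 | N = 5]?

P(N = 5) = 8/25.
Summing M^2·P(M=x,N=y) over the conditioning event gives 806/25.
E[M^2 | N = 5] = (806/25) / (8/25) = 403/4.

403/4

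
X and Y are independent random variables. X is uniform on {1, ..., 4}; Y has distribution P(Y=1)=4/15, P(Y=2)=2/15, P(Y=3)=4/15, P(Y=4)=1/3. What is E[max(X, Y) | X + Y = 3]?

P(X + Y = 3) = 1/10.
Summing max(X,Y)·P(x,y) over outcomes with X + Y = 3 gives 1/5.
E[max(X, Y) | X + Y = 3] = (1/5) / (1/10) = 2.

2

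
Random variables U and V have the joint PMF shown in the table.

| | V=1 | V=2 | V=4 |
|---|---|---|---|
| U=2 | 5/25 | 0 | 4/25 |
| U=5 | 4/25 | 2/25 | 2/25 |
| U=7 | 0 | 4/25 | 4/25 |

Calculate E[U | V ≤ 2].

68/15

P(V ≤ 2) = 3/5.
Σ U·P over the event = 2·(5/25) + 5·(4/25) + 5·(2/25) + 7·(4/25) = 68/25.
E[U | V ≤ 2] = (68/25) / (3/5) = 68/15.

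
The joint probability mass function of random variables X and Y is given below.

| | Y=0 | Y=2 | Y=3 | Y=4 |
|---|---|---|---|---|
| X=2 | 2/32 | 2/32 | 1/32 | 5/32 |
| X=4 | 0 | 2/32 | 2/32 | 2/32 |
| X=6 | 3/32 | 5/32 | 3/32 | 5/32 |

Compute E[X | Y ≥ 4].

P(Y ≥ 4) = 3/8.
Σ X·P over the event = 2·(5/32) + 4·(2/32) + 6·(5/32) = 3/2.
E[X | Y ≥ 4] = (3/2) / (3/8) = 4.

4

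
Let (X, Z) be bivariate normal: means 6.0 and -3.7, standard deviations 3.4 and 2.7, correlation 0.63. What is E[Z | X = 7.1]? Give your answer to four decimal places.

For a bivariate normal, E[Z | X=x] = μ_Z + ρ·(σ_Z/σ_X)·(x − μ_X).
E[Z | X=7.1] = -3.7 + (0.63)·(2.7/3.4)·(7.1 − (6.0)) = -3.7 + (0.50029)·(1.1) = -3.1497.

-3.1497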